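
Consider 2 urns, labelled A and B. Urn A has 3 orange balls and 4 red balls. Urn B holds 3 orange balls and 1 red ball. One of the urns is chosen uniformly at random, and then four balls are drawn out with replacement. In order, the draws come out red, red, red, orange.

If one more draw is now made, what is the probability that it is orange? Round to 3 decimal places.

Under each hypothesis, the probability of the observed sequence is: P(data | urn A) = (4/7)(4/7)(4/7)(3/7) = 0.079967; P(data | urn B) = (1/4)(1/4)(1/4)(3/4) = 0.011719.
The prior-weighted likelihoods are 1/2 · 0.079967 = 0.039983, 1/2 · 0.011719 = 0.0058594; summing to 0.045843.
Dividing through by the total gives posterior P(urn A | data) = 0.87219, P(urn B | data) = 0.12781.
The predictive probability is P(orange next | data) = (3/7)(0.87219) + (3/4)(0.12781) = 0.46965.

0.470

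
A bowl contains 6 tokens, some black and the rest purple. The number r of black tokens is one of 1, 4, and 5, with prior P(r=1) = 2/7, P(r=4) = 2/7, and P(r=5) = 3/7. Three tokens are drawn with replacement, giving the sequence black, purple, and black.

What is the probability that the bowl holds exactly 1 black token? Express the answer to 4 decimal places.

Compute the likelihood of the observed sequence for each case: P(data | r = 1) = (1/6)(5/6)(1/6) = 0.023148; P(data | r = 4) = (4/6)(2/6)(4/6) = 0.14815; P(data | r = 5) = (5/6)(1/6)(5/6) = 0.11574.
The prior-weighted likelihoods are 2/7 · 0.023148 = 0.0066138, 2/7 · 0.14815 = 0.042328, 3/7 · 0.11574 = 0.049603; with total 0.098545.
By Bayes' rule, P(r = 1 | data) = (0.0066138) / (0.098545) = 0.067114.

0.0671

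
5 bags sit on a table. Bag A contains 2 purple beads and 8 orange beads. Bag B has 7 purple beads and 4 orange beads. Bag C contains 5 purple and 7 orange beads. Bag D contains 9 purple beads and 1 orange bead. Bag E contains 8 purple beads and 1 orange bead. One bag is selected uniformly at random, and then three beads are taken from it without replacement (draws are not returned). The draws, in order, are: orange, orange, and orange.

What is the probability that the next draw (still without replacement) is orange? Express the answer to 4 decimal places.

Under each hypothesis, the probability of the observed sequence is: P(data | bag A) = (8/10)(7/9)(6/8) = 7/15; P(data | bag B) = (4/11)(3/10)(2/9) = 4/165; P(data | bag C) = (7/12)(6/11)(5/10) = 7/44; P(data | bag D) = (1/10)(0/9) = 0; P(data | bag E) = (1/9)(0/8) = 0.
Weighting by the prior gives 1/5 · 7/15 = 7/75, 1/5 · 4/165 = 4/825, 1/5 · 7/44 = 7/220, 1/5 · 0 = 0, 1/5 · 0 = 0; with total 13/100.
Dividing through by the total gives posterior P(bag A | data) = 28/39, P(bag B | data) = 16/429, P(bag C | data) = 35/143, P(bag D | data) = 0, P(bag E | data) = 0.
The predictive probability is P(orange next | data) = (5/7)(28/39) + (1/8)(16/429) + (4/9)(35/143) = 62/99.

0.6263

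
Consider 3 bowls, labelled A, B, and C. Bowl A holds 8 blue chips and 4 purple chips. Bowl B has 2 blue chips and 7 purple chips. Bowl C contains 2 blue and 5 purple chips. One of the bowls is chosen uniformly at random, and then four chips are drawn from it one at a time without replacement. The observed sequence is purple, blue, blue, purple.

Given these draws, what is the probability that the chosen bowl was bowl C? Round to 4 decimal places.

For each hypothesis, P(data | H) works out to: P(data | bowl A) = (4/12)(8/11)(7/10)(3/9) = 0.056566; P(data | bowl B) = (7/9)(2/8)(1/7)(6/6) = 0.027778; P(data | bowl C) = (5/7)(2/6)(1/5)(4/4) = 0.047619.
Weighting by the prior gives 1/3 · 0.056566 = 0.018855, 1/3 · 0.027778 = 0.0092593, 1/3 · 0.047619 = 0.015873; these sum to 0.043987.
Therefore the posterior P(bowl C | data) = (0.015873) / (0.043987) = 0.36085.

0.3609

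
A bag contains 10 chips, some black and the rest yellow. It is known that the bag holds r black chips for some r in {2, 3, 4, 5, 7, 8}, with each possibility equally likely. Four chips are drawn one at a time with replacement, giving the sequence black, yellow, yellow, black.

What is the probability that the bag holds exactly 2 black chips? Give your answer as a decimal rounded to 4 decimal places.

0.0987

The likelihood of the observed sequence under each hypothesis: P(data | r = 2) = (2/10)(8/10)(8/10)(2/10) = 0.0256; P(data | r = 3) = (3/10)(7/10)(7/10)(3/10) = 0.0441; P(data | r = 4) = (4/10)(6/10)(6/10)(4/10) = 0.0576; P(data | r = 5) = (5/10)(5/10)(5/10)(5/10) = 0.0625; P(data | r = 7) = (7/10)(3/10)(3/10)(7/10) = 0.0441; P(data | r = 8) = (8/10)(2/10)(2/10)(8/10) = 0.0256.
The prior-weighted likelihoods are 1/6 · 0.0256 = 0.0042667, 1/6 · 0.0441 = 0.00735, 1/6 · 0.0576 = 0.0096, 1/6 · 0.0625 = 0.010417, 1/6 · 0.0441 = 0.00735, 1/6 · 0.0256 = 0.0042667; with total 0.04325.
By Bayes' rule, P(r = 2 | data) = (0.0042667) / (0.04325) = 0.098651.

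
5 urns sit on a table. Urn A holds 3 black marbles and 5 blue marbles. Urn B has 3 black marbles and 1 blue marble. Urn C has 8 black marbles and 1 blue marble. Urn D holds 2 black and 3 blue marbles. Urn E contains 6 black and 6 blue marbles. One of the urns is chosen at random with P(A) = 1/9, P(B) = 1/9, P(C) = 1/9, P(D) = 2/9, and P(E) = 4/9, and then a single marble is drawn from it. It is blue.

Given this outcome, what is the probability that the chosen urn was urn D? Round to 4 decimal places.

0.2867

The likelihood of this draw under each hypothesis: P(data | urn A) = (5/8) = 0.625; P(data | urn B) = (1/4) = 0.25; P(data | urn C) = (1/9) = 0.11111; P(data | urn D) = (3/5) = 0.6; P(data | urn E) = (6/12) = 0.5.
The prior-weighted likelihoods are 1/9 · 0.625 = 0.069444, 1/9 · 0.25 = 0.027778, 1/9 · 0.11111 = 0.012346, 2/9 · 0.6 = 0.13333, 4/9 · 0.5 = 0.22222; summing to 0.46512.
So P(urn D | data) = (0.13333) / (0.46512) = 0.28666.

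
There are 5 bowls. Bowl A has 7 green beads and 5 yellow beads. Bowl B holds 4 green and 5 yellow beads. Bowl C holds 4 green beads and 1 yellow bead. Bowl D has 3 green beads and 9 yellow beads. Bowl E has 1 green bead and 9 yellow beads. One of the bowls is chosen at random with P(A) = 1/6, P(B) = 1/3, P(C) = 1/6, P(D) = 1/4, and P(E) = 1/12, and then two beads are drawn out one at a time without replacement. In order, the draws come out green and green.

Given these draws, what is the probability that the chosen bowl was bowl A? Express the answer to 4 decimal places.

For each hypothesis, P(data | H) works out to: P(data | bowl A) = (7/12)(6/11) = 0.31818; P(data | bowl B) = (4/9)(3/8) = 0.16667; P(data | bowl C) = (4/5)(3/4) = 0.6; P(data | bowl D) = (3/12)(2/11) = 0.045455; P(data | bowl E) = (1/10)(0/9) = 0.
Multiplying each by its prior: 1/6 · 0.31818 = 0.05303, 1/3 · 0.16667 = 0.055556, 1/6 · 0.6 = 0.1, 1/4 · 0.045455 = 0.011364, 1/12 · 0 = 0; these sum to 0.21995.
Hence P(bowl A | data) = (0.05303) / (0.21995) = 0.2411.

0.2411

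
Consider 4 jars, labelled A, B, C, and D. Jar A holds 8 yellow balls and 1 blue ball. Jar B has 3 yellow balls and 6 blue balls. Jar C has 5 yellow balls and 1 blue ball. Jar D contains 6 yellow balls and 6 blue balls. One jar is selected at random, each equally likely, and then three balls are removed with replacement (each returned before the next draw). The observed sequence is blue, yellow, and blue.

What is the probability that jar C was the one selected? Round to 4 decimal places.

0.0753

For each hypothesis, P(data | H) works out to: P(data | jar A) = (1/9)(8/9)(1/9) = 8/729; P(data | jar B) = (6/9)(3/9)(6/9) = 4/27; P(data | jar C) = (1/6)(5/6)(1/6) = 5/216; P(data | jar D) = (6/12)(6/12)(6/12) = 1/8.
Weighting by the prior gives 1/4 · 8/729 = 2/729, 1/4 · 4/27 = 1/27, 1/4 · 5/216 = 5/864, 1/4 · 1/8 = 1/32; these sum to 56/729.
Hence P(jar C | data) = (5/864) / (56/729) = 135/1792.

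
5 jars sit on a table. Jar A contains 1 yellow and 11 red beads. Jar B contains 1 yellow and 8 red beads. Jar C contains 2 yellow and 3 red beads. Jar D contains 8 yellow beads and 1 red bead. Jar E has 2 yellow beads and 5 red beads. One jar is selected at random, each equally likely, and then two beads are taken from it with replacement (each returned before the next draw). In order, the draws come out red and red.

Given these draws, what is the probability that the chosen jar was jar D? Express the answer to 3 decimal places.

The likelihood of the observed sequence under each hypothesis: P(data | jar A) = (11/12)(11/12) = 0.84028; P(data | jar B) = (8/9)(8/9) = 0.79012; P(data | jar C) = (3/5)(3/5) = 0.36; P(data | jar D) = (1/9)(1/9) = 0.012346; P(data | jar E) = (5/7)(5/7) = 0.5102.
Multiplying each by its prior: 1/5 · 0.84028 = 0.16806, 1/5 · 0.79012 = 0.15802, 1/5 · 0.36 = 0.072, 1/5 · 0.012346 = 0.0024691, 1/5 · 0.5102 = 0.10204; summing to 0.50259.
By Bayes' rule, P(jar D | data) = (0.0024691) / (0.50259) = 0.0049128.

0.005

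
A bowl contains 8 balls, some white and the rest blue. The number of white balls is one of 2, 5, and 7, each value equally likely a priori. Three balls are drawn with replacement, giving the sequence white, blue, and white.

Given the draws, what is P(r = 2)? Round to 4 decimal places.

Under each hypothesis, the probability of the observed sequence is: P(data | r = 2) = (2/8)(6/8)(2/8) = 0.046875; P(data | r = 5) = (5/8)(3/8)(5/8) = 0.14648; P(data | r = 7) = (7/8)(1/8)(7/8) = 0.095703.
Weighting by the prior gives 1/3 · 0.046875 = 0.015625, 1/3 · 0.14648 = 0.048828, 1/3 · 0.095703 = 0.031901; summing to 0.096354.
Hence P(r = 2 | data) = (0.015625) / (0.096354) = 0.16216.

0.1622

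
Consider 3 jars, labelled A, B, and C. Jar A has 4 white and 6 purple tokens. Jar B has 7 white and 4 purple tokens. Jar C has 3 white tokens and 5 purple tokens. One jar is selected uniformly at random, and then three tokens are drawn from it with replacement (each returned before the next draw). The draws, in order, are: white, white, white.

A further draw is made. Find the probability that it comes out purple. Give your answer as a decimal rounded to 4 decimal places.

Compute the likelihood of the observed sequence for each case: P(data | jar A) = (4/10)(4/10)(4/10) = 0.064; P(data | jar B) = (7/11)(7/11)(7/11) = 0.2577; P(data | jar C) = (3/8)(3/8)(3/8) = 0.052734.
Weighting by the prior gives 1/3 · 0.064 = 0.021333, 1/3 · 0.2577 = 0.0859, 1/3 · 0.052734 = 0.017578; these sum to 0.12481.
Normalising, the posterior is P(jar A | data) = 0.17092, P(jar B | data) = 0.68824, P(jar C | data) = 0.14084.
The predictive probability is P(purple next | data) = (3/5)(0.17092) + (4/11)(0.68824) + (5/8)(0.14084) = 0.44085.

0.4408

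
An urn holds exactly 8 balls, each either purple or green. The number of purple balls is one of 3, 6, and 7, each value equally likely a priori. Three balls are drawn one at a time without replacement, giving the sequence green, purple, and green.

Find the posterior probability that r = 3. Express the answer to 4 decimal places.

0.8333

The likelihood of the observed sequence under each hypothesis: P(data | r = 3) = (5/8)(3/7)(4/6) = 5/28; P(data | r = 6) = (2/8)(6/7)(1/6) = 1/28; P(data | r = 7) = (1/8)(7/7)(0/6) = 0.
Weighting by the prior gives 1/3 · 5/28 = 5/84, 1/3 · 1/28 = 1/84, 1/3 · 0 = 0; these sum to 1/14.
So P(r = 3 | data) = (5/84) / (1/14) = 5/6.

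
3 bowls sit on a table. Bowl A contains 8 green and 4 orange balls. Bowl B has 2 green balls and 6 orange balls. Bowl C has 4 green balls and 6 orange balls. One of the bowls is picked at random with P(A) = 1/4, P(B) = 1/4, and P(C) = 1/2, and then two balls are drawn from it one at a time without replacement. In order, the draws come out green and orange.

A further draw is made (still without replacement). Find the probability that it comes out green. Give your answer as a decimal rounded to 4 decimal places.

0.4095

For each hypothesis, P(data | H) works out to: P(data | bowl A) = (8/12)(4/11) = 0.24242; P(data | bowl B) = (2/8)(6/7) = 0.21429; P(data | bowl C) = (4/10)(6/9) = 0.26667.
Multiplying each by its prior: 1/4 · 0.24242 = 0.060606, 1/4 · 0.21429 = 0.053571, 1/2 · 0.26667 = 0.13333; summing to 0.24751.
Dividing through by the total gives posterior P(bowl A | data) = 0.24486, P(bowl B | data) = 0.21644, P(bowl C | data) = 0.5387.
Averaging over the posterior, P(green next | data) = (7/10)(0.24486) + (1/6)(0.21644) + (3/8)(0.5387) = 0.40949.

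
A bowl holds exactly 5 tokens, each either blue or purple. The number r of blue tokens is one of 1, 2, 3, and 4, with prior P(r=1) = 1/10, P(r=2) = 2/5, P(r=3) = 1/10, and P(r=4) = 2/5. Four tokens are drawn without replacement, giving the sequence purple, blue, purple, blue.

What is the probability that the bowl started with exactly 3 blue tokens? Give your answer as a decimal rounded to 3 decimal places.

The likelihood of the observed sequence under each hypothesis: P(data | r = 1) = (4/5)(1/4)(3/3)(0/2) = 0; P(data | r = 2) = (3/5)(2/4)(2/3)(1/2) = 1/10; P(data | r = 3) = (2/5)(3/4)(1/3)(2/2) = 1/10; P(data | r = 4) = (1/5)(4/4)(0/3) = 0.
The prior-weighted likelihoods are 1/10 · 0 = 0, 2/5 · 1/10 = 1/25, 1/10 · 1/10 = 1/100, 2/5 · 0 = 0; summing to 1/20.
Hence P(r = 3 | data) = (1/100) / (1/20) = 1/5.

0.200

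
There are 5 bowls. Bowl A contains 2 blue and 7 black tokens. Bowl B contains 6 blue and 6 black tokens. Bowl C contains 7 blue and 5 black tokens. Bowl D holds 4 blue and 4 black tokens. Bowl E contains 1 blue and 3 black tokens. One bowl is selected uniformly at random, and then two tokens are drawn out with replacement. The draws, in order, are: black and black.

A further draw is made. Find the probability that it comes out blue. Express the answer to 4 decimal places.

0.3402

For each hypothesis, P(data | H) works out to: P(data | bowl A) = (7/9)(7/9) = 0.60494; P(data | bowl B) = (6/12)(6/12) = 0.25; P(data | bowl C) = (5/12)(5/12) = 0.17361; P(data | bowl D) = (4/8)(4/8) = 0.25; P(data | bowl E) = (3/4)(3/4) = 0.5625.
Weighting by the prior gives 1/5 · 0.60494 = 0.12099, 1/5 · 0.25 = 0.05, 1/5 · 0.17361 = 0.034722, 1/5 · 0.25 = 0.05, 1/5 · 0.5625 = 0.1125; with total 0.36821.
The posterior is then P(bowl A | data) = 0.32858, P(bowl B | data) = 0.13579, P(bowl C | data) = 0.0943, P(bowl D | data) = 0.13579, P(bowl E | data) = 0.30553.
Averaging over the posterior, P(blue next | data) = (2/9)(0.32858) + (1/2)(0.13579) + (7/12)(0.0943) + (1/2)(0.13579) + (1/4)(0.30553) = 0.3402.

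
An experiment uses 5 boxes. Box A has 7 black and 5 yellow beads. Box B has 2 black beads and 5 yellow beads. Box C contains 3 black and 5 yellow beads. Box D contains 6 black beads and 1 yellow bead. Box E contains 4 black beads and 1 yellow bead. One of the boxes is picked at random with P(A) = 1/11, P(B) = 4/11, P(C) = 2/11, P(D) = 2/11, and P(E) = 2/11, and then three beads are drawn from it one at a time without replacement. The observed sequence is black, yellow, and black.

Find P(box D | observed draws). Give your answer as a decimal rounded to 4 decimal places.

For each hypothesis, P(data | H) works out to: P(data | box A) = (7/12)(5/11)(6/10) = 0.15909; P(data | box B) = (2/7)(5/6)(1/5) = 0.047619; P(data | box C) = (3/8)(5/7)(2/6) = 0.089286; P(data | box D) = (6/7)(1/6)(5/5) = 0.14286; P(data | box E) = (4/5)(1/4)(3/3) = 0.2.
The prior-weighted likelihoods are 1/11 · 0.15909 = 0.014463, 4/11 · 0.047619 = 0.017316, 2/11 · 0.089286 = 0.016234, 2/11 · 0.14286 = 0.025974, 2/11 · 0.2 = 0.036364; these sum to 0.11035.
Therefore the posterior P(box D | data) = (0.025974) / (0.11035) = 0.23538.

0.2354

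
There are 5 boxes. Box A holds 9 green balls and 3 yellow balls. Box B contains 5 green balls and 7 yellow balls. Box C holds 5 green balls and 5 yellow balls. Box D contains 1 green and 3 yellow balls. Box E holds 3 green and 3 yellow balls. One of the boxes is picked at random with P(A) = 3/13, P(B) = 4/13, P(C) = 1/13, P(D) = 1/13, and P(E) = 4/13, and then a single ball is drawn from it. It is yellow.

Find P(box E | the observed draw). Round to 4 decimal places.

0.3158

For each hypothesis, P(data | H) works out to: P(data | box A) = (3/12) = 1/4; P(data | box B) = (7/12) = 7/12; P(data | box C) = (5/10) = 1/2; P(data | box D) = (3/4) = 3/4; P(data | box E) = (3/6) = 1/2.
Multiplying each by its prior: 3/13 · 1/4 = 3/52, 4/13 · 7/12 = 7/39, 1/13 · 1/2 = 1/26, 1/13 · 3/4 = 3/52, 4/13 · 1/2 = 2/13; with total 19/39.
Therefore the posterior P(box E | data) = (2/13) / (19/39) = 6/19.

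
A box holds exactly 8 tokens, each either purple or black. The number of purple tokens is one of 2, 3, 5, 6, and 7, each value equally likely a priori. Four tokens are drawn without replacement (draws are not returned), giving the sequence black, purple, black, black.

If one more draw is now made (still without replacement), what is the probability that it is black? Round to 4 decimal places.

0.6000

For each hypothesis, P(data | H) works out to: P(data | r = 2) = (6/8)(2/7)(5/6)(4/5) = 1/7; P(data | r = 3) = (5/8)(3/7)(4/6)(3/5) = 3/28; P(data | r = 5) = (3/8)(5/7)(2/6)(1/5) = 1/56; P(data | r = 6) = (2/8)(6/7)(1/6)(0/5) = 0; P(data | r = 7) = (1/8)(7/7)(0/6) = 0.
The prior-weighted likelihoods are 1/5 · 1/7 = 1/35, 1/5 · 3/28 = 3/140, 1/5 · 1/56 = 1/280, 1/5 · 0 = 0, 1/5 · 0 = 0; summing to 3/56.
The posterior is then P(r = 2 | data) = 8/15, P(r = 3 | data) = 2/5, P(r = 5 | data) = 1/15, P(r = 6 | data) = 0, P(r = 7 | data) = 0.
So P(black next | data) = Σ P(black next | H) P(H | data) = (3/4)(8/15) + (1/2)(2/5) + (0)(1/15) = 3/5.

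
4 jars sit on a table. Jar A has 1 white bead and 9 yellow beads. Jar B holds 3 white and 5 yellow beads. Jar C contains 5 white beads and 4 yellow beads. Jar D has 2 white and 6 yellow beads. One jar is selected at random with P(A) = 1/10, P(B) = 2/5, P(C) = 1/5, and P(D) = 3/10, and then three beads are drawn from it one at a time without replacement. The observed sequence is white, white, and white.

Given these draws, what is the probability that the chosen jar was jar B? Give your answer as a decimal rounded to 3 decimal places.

0.231

Compute the likelihood of the observed sequence for each case: P(data | jar A) = (1/10)(0/9) = 0; P(data | jar B) = (3/8)(2/7)(1/6) = 1/56; P(data | jar C) = (5/9)(4/8)(3/7) = 5/42; P(data | jar D) = (2/8)(1/7)(0/6) = 0.
Multiplying each by its prior: 1/10 · 0 = 0, 2/5 · 1/56 = 1/140, 1/5 · 5/42 = 1/42, 3/10 · 0 = 0; summing to 13/420.
So P(jar B | data) = (1/140) / (13/420) = 3/13.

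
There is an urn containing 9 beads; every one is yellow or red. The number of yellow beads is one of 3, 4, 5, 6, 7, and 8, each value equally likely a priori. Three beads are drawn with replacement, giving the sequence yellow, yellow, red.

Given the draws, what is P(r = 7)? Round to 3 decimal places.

Under each hypothesis, the probability of the observed sequence is: P(data | r = 3) = (3/9)(3/9)(6/9) = 0.074074; P(data | r = 4) = (4/9)(4/9)(5/9) = 0.10974; P(data | r = 5) = (5/9)(5/9)(4/9) = 0.13717; P(data | r = 6) = (6/9)(6/9)(3/9) = 0.14815; P(data | r = 7) = (7/9)(7/9)(2/9) = 0.13443; P(data | r = 8) = (8/9)(8/9)(1/9) = 0.087791.
Multiplying each by its prior: 1/6 · 0.074074 = 0.012346, 1/6 · 0.10974 = 0.01829, 1/6 · 0.13717 = 0.022862, 1/6 · 0.14815 = 0.024691, 1/6 · 0.13443 = 0.022405, 1/6 · 0.087791 = 0.014632; summing to 0.11523.
So P(r = 7 | data) = (0.022405) / (0.11523) = 0.19444.

0.194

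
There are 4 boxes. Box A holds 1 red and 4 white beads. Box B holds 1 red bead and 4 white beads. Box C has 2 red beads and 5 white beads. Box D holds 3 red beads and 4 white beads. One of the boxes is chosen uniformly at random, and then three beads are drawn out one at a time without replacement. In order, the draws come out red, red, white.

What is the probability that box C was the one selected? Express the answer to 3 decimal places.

0.294

Under each hypothesis, the probability of the observed sequence is: P(data | box A) = (1/5)(0/4) = 0; P(data | box B) = (1/5)(0/4) = 0; P(data | box C) = (2/7)(1/6)(5/5) = 1/21; P(data | box D) = (3/7)(2/6)(4/5) = 4/35.
Weighting by the prior gives 1/4 · 0 = 0, 1/4 · 0 = 0, 1/4 · 1/21 = 1/84, 1/4 · 4/35 = 1/35; summing to 17/420.
By Bayes' rule, P(box C | data) = (1/84) / (17/420) = 5/17.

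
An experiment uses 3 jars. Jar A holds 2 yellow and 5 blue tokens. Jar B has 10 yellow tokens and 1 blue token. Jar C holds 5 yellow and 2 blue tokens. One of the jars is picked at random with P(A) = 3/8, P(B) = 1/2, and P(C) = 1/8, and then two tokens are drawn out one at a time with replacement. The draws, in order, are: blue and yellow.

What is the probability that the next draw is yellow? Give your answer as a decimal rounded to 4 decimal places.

The likelihood of the observed sequence under each hypothesis: P(data | jar A) = (5/7)(2/7) = 0.20408; P(data | jar B) = (1/11)(10/11) = 0.082645; P(data | jar C) = (2/7)(5/7) = 0.20408.
The prior-weighted likelihoods are 3/8 · 0.20408 = 0.076531, 1/2 · 0.082645 = 0.041322, 1/8 · 0.20408 = 0.02551; summing to 0.14336.
Normalising, the posterior is P(jar A | data) = 0.53382, P(jar B | data) = 0.28824, P(jar C | data) = 0.17794.
The predictive probability is P(yellow next | data) = (2/7)(0.53382) + (10/11)(0.28824) + (5/7)(0.17794) = 0.54165.

0.5417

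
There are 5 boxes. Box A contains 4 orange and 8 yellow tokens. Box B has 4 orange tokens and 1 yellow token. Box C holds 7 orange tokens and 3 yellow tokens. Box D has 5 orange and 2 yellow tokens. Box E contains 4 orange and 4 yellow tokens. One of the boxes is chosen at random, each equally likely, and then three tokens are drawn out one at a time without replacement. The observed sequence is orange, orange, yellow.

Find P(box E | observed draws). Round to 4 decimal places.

0.1829

The likelihood of the observed sequence under each hypothesis: P(data | box A) = (4/12)(3/11)(8/10) = 0.072727; P(data | box B) = (4/5)(3/4)(1/3) = 0.2; P(data | box C) = (7/10)(6/9)(3/8) = 0.175; P(data | box D) = (5/7)(4/6)(2/5) = 0.19048; P(data | box E) = (4/8)(3/7)(4/6) = 0.14286.
The prior-weighted likelihoods are 1/5 · 0.072727 = 0.014545, 1/5 · 0.2 = 0.04, 1/5 · 0.175 = 0.035, 1/5 · 0.19048 = 0.038095, 1/5 · 0.14286 = 0.028571; summing to 0.15621.
So P(box E | data) = (0.028571) / (0.15621) = 0.1829.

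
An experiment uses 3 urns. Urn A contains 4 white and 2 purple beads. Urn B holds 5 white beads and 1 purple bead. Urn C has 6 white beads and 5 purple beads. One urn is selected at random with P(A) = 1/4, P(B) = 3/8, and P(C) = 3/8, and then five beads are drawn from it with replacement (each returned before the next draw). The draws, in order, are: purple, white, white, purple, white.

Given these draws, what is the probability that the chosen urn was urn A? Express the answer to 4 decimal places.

For each hypothesis, P(data | H) works out to: P(data | urn A) = (2/6)(4/6)(4/6)(2/6)(4/6) = 0.032922; P(data | urn B) = (1/6)(5/6)(5/6)(1/6)(5/6) = 0.016075; P(data | urn C) = (5/11)(6/11)(6/11)(5/11)(6/11) = 0.03353.
Weighting by the prior gives 1/4 · 0.032922 = 0.0082305, 3/8 · 0.016075 = 0.0060282, 3/8 · 0.03353 = 0.012574; summing to 0.026832.
Therefore the posterior P(urn A | data) = (0.0082305) / (0.026832) = 0.30674.

0.3067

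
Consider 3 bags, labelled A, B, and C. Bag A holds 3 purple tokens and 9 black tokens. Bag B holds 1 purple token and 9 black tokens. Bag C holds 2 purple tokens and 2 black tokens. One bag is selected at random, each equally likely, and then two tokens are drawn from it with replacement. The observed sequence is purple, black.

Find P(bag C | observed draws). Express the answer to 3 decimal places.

Under each hypothesis, the probability of the observed sequence is: P(data | bag A) = (3/12)(9/12) = 0.1875; P(data | bag B) = (1/10)(9/10) = 0.09; P(data | bag C) = (2/4)(2/4) = 0.25.
Weighting by the prior gives 1/3 · 0.1875 = 0.0625, 1/3 · 0.09 = 0.03, 1/3 · 0.25 = 0.083333; these sum to 0.17583.
So P(bag C | data) = (0.083333) / (0.17583) = 0.47393.

0.474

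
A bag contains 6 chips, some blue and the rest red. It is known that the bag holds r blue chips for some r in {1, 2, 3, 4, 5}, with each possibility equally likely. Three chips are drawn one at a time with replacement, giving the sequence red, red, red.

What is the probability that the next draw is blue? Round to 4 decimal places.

0.2748

Compute the likelihood of the observed sequence for each case: P(data | r = 1) = (5/6)(5/6)(5/6) = 0.5787; P(data | r = 2) = (4/6)(4/6)(4/6) = 0.2963; P(data | r = 3) = (3/6)(3/6)(3/6) = 0.125; P(data | r = 4) = (2/6)(2/6)(2/6) = 0.037037; P(data | r = 5) = (1/6)(1/6)(1/6) = 0.0046296.
Weighting by the prior gives 1/5 · 0.5787 = 0.11574, 1/5 · 0.2963 = 0.059259, 1/5 · 0.125 = 0.025, 1/5 · 0.037037 = 0.0074074, 1/5 · 0.0046296 = 0.00092593; with total 0.20833.
The posterior is then P(r = 1 | data) = 0.55556, P(r = 2 | data) = 0.28444, P(r = 3 | data) = 0.12, P(r = 4 | data) = 0.035556, P(r = 5 | data) = 0.0044444.
Averaging over the posterior, P(blue next | data) = (1/6)(0.55556) + (1/3)(0.28444) + (1/2)(0.12) + (2/3)(0.035556) + (5/6)(0.0044444) = 0.27481.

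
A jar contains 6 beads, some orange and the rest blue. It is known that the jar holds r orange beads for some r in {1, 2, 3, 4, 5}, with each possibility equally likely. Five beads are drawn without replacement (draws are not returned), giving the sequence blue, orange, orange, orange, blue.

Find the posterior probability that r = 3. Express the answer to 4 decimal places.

0.4286

For each hypothesis, P(data | H) works out to: P(data | r = 1) = (5/6)(1/5)(0/4) = 0; P(data | r = 2) = (4/6)(2/5)(1/4)(0/3) = 0; P(data | r = 3) = (3/6)(3/5)(2/4)(1/3)(2/2) = 1/20; P(data | r = 4) = (2/6)(4/5)(3/4)(2/3)(1/2) = 1/15; P(data | r = 5) = (1/6)(5/5)(4/4)(3/3)(0/2) = 0.
Multiplying each by its prior: 1/5 · 0 = 0, 1/5 · 0 = 0, 1/5 · 1/20 = 1/100, 1/5 · 1/15 = 1/75, 1/5 · 0 = 0; with total 7/300.
Therefore the posterior P(r = 3 | data) = (1/100) / (7/300) = 3/7.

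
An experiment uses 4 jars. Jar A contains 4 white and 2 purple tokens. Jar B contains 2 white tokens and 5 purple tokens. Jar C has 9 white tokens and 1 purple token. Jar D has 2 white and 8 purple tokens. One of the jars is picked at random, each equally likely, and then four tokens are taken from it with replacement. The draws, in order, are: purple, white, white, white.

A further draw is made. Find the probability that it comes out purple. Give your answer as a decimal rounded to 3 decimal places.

0.294

For each hypothesis, P(data | H) works out to: P(data | jar A) = (2/6)(4/6)(4/6)(4/6) = 0.098765; P(data | jar B) = (5/7)(2/7)(2/7)(2/7) = 0.01666; P(data | jar C) = (1/10)(9/10)(9/10)(9/10) = 0.0729; P(data | jar D) = (8/10)(2/10)(2/10)(2/10) = 0.0064.
The prior-weighted likelihoods are 1/4 · 0.098765 = 0.024691, 1/4 · 0.01666 = 0.0041649, 1/4 · 0.0729 = 0.018225, 1/4 · 0.0064 = 0.0016; summing to 0.048681.
Dividing through by the total gives posterior P(jar A | data) = 0.5072, P(jar B | data) = 0.085555, P(jar C | data) = 0.37437, P(jar D | data) = 0.032867.
So P(purple next | data) = Σ P(purple next | H) P(H | data) = (1/3)(0.5072) + (5/7)(0.085555) + (1/10)(0.37437) + (4/5)(0.032867) = 0.29391.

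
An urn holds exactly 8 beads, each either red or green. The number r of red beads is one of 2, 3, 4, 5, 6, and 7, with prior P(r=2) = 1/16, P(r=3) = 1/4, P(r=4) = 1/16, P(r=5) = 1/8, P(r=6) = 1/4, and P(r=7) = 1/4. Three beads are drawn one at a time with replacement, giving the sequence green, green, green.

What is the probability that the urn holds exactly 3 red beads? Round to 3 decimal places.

Under each hypothesis, the probability of the observed sequence is: P(data | r = 2) = (6/8)(6/8)(6/8) = 0.42188; P(data | r = 3) = (5/8)(5/8)(5/8) = 0.24414; P(data | r = 4) = (4/8)(4/8)(4/8) = 0.125; P(data | r = 5) = (3/8)(3/8)(3/8) = 0.052734; P(data | r = 6) = (2/8)(2/8)(2/8) = 0.015625; P(data | r = 7) = (1/8)(1/8)(1/8) = 0.0019531.
Multiplying each by its prior: 1/16 · 0.42188 = 0.026367, 1/4 · 0.24414 = 0.061035, 1/16 · 0.125 = 0.0078125, 1/8 · 0.052734 = 0.0065918, 1/4 · 0.015625 = 0.0039062, 1/4 · 0.0019531 = 0.00048828; these sum to 0.1062.
By Bayes' rule, P(r = 3 | data) = (0.061035) / (0.1062) = 0.57471.

0.575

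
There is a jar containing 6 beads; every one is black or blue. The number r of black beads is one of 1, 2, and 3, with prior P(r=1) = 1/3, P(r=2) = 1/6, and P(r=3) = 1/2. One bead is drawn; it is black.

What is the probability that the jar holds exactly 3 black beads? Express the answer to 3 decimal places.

0.692

Compute the likelihood of this draw for each case: P(data | r = 1) = (1/6) = 1/6; P(data | r = 2) = (2/6) = 1/3; P(data | r = 3) = (3/6) = 1/2.
Multiplying each by its prior: 1/3 · 1/6 = 1/18, 1/6 · 1/3 = 1/18, 1/2 · 1/2 = 1/4; these sum to 13/36.
So P(r = 3 | data) = (1/4) / (13/36) = 9/13.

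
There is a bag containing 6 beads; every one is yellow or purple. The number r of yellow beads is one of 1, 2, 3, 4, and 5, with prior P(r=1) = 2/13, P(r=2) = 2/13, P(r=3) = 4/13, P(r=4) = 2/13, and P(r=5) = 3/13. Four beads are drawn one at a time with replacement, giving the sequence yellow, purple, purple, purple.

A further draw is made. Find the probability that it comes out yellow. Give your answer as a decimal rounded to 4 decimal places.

0.3786

The likelihood of the observed sequence under each hypothesis: P(data | r = 1) = (1/6)(5/6)(5/6)(5/6) = 0.096451; P(data | r = 2) = (2/6)(4/6)(4/6)(4/6) = 0.098765; P(data | r = 3) = (3/6)(3/6)(3/6)(3/6) = 0.0625; P(data | r = 4) = (4/6)(2/6)(2/6)(2/6) = 0.024691; P(data | r = 5) = (5/6)(1/6)(1/6)(1/6) = 0.003858.
The prior-weighted likelihoods are 2/13 · 0.096451 = 0.014839, 2/13 · 0.098765 = 0.015195, 4/13 · 0.0625 = 0.019231, 2/13 · 0.024691 = 0.0037987, 3/13 · 0.003858 = 0.00089031; these sum to 0.053953.
The posterior is then P(r = 1 | data) = 0.27503, P(r = 2 | data) = 0.28163, P(r = 3 | data) = 0.35644, P(r = 4 | data) = 0.070407, P(r = 5 | data) = 0.016502.
Averaging over the posterior, P(yellow next | data) = (1/6)(0.27503) + (1/3)(0.28163) + (1/2)(0.35644) + (2/3)(0.070407) + (5/6)(0.016502) = 0.37862.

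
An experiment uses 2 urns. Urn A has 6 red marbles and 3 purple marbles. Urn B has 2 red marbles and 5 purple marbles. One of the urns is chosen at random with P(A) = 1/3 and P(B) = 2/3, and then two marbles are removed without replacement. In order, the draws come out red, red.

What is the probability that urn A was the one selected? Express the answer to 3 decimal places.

Under each hypothesis, the probability of the observed sequence is: P(data | urn A) = (6/9)(5/8) = 5/12; P(data | urn B) = (2/7)(1/6) = 1/21.
The prior-weighted likelihoods are 1/3 · 5/12 = 5/36, 2/3 · 1/21 = 2/63; with total 43/252.
Hence P(urn A | data) = (5/36) / (43/252) = 35/43.

0.814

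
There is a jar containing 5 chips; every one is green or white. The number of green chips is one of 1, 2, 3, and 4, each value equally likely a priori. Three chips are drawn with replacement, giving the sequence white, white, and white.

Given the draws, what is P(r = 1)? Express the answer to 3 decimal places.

0.640

Compute the likelihood of the observed sequence for each case: P(data | r = 1) = (4/5)(4/5)(4/5) = 64/125; P(data | r = 2) = (3/5)(3/5)(3/5) = 27/125; P(data | r = 3) = (2/5)(2/5)(2/5) = 8/125; P(data | r = 4) = (1/5)(1/5)(1/5) = 1/125.
Weighting by the prior gives 1/4 · 64/125 = 16/125, 1/4 · 27/125 = 27/500, 1/4 · 8/125 = 2/125, 1/4 · 1/125 = 1/500; with total 1/5.
Therefore the posterior P(r = 1 | data) = (16/125) / (1/5) = 16/25.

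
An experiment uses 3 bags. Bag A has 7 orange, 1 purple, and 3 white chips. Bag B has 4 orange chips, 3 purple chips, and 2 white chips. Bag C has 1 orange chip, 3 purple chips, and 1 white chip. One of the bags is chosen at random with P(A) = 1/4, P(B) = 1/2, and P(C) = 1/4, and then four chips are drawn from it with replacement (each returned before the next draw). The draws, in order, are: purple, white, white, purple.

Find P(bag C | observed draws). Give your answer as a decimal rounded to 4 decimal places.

0.5541

Compute the likelihood of the observed sequence for each case: P(data | bag A) = (1/11)(3/11)(3/11)(1/11) = 0.00061471; P(data | bag B) = (3/9)(2/9)(2/9)(3/9) = 0.005487; P(data | bag C) = (3/5)(1/5)(1/5)(3/5) = 0.0144.
The prior-weighted likelihoods are 1/4 · 0.00061471 = 0.00015368, 1/2 · 0.005487 = 0.0027435, 1/4 · 0.0144 = 0.0036; summing to 0.0064972.
So P(bag C | data) = (0.0036) / (0.0064972) = 0.55409.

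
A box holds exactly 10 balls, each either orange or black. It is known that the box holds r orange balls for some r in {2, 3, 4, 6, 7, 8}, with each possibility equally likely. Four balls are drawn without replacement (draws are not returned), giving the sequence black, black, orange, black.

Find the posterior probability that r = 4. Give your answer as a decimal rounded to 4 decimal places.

0.2439

For each hypothesis, P(data | H) works out to: P(data | r = 2) = (8/10)(7/9)(2/8)(6/7) = 2/15; P(data | r = 3) = (7/10)(6/9)(3/8)(5/7) = 1/8; P(data | r = 4) = (6/10)(5/9)(4/8)(4/7) = 2/21; P(data | r = 6) = (4/10)(3/9)(6/8)(2/7) = 1/35; P(data | r = 7) = (3/10)(2/9)(7/8)(1/7) = 1/120; P(data | r = 8) = (2/10)(1/9)(8/8)(0/7) = 0.
The prior-weighted likelihoods are 1/6 · 2/15 = 1/45, 1/6 · 1/8 = 1/48, 1/6 · 2/21 = 1/63, 1/6 · 1/35 = 1/210, 1/6 · 1/120 = 1/720, 1/6 · 0 = 0; with total 41/630.
By Bayes' rule, P(r = 4 | data) = (1/63) / (41/630) = 10/41.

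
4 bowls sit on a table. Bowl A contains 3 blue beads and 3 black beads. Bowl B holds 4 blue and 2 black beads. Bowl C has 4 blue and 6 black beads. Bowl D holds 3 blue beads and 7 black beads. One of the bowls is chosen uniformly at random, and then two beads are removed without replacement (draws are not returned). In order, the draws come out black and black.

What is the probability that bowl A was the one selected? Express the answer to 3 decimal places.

0.188

The likelihood of the observed sequence under each hypothesis: P(data | bowl A) = (3/6)(2/5) = 1/5; P(data | bowl B) = (2/6)(1/5) = 1/15; P(data | bowl C) = (6/10)(5/9) = 1/3; P(data | bowl D) = (7/10)(6/9) = 7/15.
The prior-weighted likelihoods are 1/4 · 1/5 = 1/20, 1/4 · 1/15 = 1/60, 1/4 · 1/3 = 1/12, 1/4 · 7/15 = 7/60; these sum to 4/15.
Therefore the posterior P(bowl A | data) = (1/20) / (4/15) = 3/16.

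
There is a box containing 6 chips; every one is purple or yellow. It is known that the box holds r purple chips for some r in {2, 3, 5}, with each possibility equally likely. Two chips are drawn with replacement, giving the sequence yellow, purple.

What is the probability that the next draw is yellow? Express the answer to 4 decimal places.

Compute the likelihood of the observed sequence for each case: P(data | r = 2) = (4/6)(2/6) = 2/9; P(data | r = 3) = (3/6)(3/6) = 1/4; P(data | r = 5) = (1/6)(5/6) = 5/36.
Weighting by the prior gives 1/3 · 2/9 = 2/27, 1/3 · 1/4 = 1/12, 1/3 · 5/36 = 5/108; with total 11/54.
The posterior is then P(r = 2 | data) = 4/11, P(r = 3 | data) = 9/22, P(r = 5 | data) = 5/22.
So P(yellow next | data) = Σ P(yellow next | H) P(H | data) = (2/3)(4/11) + (1/2)(9/22) + (1/6)(5/22) = 16/33.

0.4848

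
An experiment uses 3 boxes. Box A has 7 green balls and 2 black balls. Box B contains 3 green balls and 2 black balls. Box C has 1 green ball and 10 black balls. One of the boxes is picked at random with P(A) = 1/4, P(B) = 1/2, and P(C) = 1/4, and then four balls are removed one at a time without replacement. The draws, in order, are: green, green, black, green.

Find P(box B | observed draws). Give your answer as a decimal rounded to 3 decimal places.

The likelihood of the observed sequence under each hypothesis: P(data | box A) = (7/9)(6/8)(2/7)(5/6) = 5/36; P(data | box B) = (3/5)(2/4)(2/3)(1/2) = 1/10; P(data | box C) = (1/11)(0/10) = 0.
Weighting by the prior gives 1/4 · 5/36 = 5/144, 1/2 · 1/10 = 1/20, 1/4 · 0 = 0; summing to 61/720.
Therefore the posterior P(box B | data) = (1/20) / (61/720) = 36/61.

0.590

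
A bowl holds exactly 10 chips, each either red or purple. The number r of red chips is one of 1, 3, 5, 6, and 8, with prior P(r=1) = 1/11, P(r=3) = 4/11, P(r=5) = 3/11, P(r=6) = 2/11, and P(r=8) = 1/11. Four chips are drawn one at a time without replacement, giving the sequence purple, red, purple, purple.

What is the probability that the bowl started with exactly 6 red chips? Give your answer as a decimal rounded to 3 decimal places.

0.068

For each hypothesis, P(data | H) works out to: P(data | r = 1) = (9/10)(1/9)(8/8)(7/7) = 0.1; P(data | r = 3) = (7/10)(3/9)(6/8)(5/7) = 0.125; P(data | r = 5) = (5/10)(5/9)(4/8)(3/7) = 0.059524; P(data | r = 6) = (4/10)(6/9)(3/8)(2/7) = 0.028571; P(data | r = 8) = (2/10)(8/9)(1/8)(0/7) = 0.
Multiplying each by its prior: 1/11 · 0.1 = 0.0090909, 4/11 · 0.125 = 0.045455, 3/11 · 0.059524 = 0.016234, 2/11 · 0.028571 = 0.0051948, 1/11 · 0 = 0; summing to 0.075974.
By Bayes' rule, P(r = 6 | data) = (0.0051948) / (0.075974) = 0.068376.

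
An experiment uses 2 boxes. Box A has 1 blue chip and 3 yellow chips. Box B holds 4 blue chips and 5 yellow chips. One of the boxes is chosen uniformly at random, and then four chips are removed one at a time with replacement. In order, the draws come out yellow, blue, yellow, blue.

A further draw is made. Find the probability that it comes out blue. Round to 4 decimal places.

Under each hypothesis, the probability of the observed sequence is: P(data | box A) = (3/4)(1/4)(3/4)(1/4) = 0.035156; P(data | box B) = (5/9)(4/9)(5/9)(4/9) = 0.060966.
Multiplying each by its prior: 1/2 · 0.035156 = 0.017578, 1/2 · 0.060966 = 0.030483; with total 0.048061.
The posterior is then P(box A | data) = 0.36574, P(box B | data) = 0.63426.
So P(blue next | data) = Σ P(blue next | H) P(H | data) = (1/4)(0.36574) + (4/9)(0.63426) = 0.37333.

0.3733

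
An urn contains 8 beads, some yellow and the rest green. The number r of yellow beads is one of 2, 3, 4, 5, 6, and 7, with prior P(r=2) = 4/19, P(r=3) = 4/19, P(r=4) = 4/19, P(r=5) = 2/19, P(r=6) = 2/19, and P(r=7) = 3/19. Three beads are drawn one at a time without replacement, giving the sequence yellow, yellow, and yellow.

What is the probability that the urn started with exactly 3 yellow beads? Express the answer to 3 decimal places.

0.022

For each hypothesis, P(data | H) works out to: P(data | r = 2) = (2/8)(1/7)(0/6) = 0; P(data | r = 3) = (3/8)(2/7)(1/6) = 0.017857; P(data | r = 4) = (4/8)(3/7)(2/6) = 0.071429; P(data | r = 5) = (5/8)(4/7)(3/6) = 0.17857; P(data | r = 6) = (6/8)(5/7)(4/6) = 0.35714; P(data | r = 7) = (7/8)(6/7)(5/6) = 0.625.
Weighting by the prior gives 4/19 · 0 = 0, 4/19 · 0.017857 = 0.0037594, 4/19 · 0.071429 = 0.015038, 2/19 · 0.17857 = 0.018797, 2/19 · 0.35714 = 0.037594, 3/19 · 0.625 = 0.098684; with total 0.17387.
By Bayes' rule, P(r = 3 | data) = (0.0037594) / (0.17387) = 0.021622.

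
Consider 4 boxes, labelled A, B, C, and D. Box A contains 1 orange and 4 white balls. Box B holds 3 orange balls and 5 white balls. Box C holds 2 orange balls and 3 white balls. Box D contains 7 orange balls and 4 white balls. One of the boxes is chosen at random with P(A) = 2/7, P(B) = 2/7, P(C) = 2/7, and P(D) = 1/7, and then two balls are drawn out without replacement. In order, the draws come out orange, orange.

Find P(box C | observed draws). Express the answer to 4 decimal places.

0.2512

Compute the likelihood of the observed sequence for each case: P(data | box A) = (1/5)(0/4) = 0; P(data | box B) = (3/8)(2/7) = 0.10714; P(data | box C) = (2/5)(1/4) = 0.1; P(data | box D) = (7/11)(6/10) = 0.38182.
Weighting by the prior gives 2/7 · 0 = 0, 2/7 · 0.10714 = 0.030612, 2/7 · 0.1 = 0.028571, 1/7 · 0.38182 = 0.054545; these sum to 0.11373.
By Bayes' rule, P(box C | data) = (0.028571) / (0.11373) = 0.25122.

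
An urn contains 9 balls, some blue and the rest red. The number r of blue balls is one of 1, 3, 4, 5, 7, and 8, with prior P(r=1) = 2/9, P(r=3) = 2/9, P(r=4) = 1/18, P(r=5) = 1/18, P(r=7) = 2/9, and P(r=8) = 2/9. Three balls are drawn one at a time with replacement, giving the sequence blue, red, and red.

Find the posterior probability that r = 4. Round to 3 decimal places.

0.099

For each hypothesis, P(data | H) works out to: P(data | r = 1) = (1/9)(8/9)(8/9) = 0.087791; P(data | r = 3) = (3/9)(6/9)(6/9) = 0.14815; P(data | r = 4) = (4/9)(5/9)(5/9) = 0.13717; P(data | r = 5) = (5/9)(4/9)(4/9) = 0.10974; P(data | r = 7) = (7/9)(2/9)(2/9) = 0.038409; P(data | r = 8) = (8/9)(1/9)(1/9) = 0.010974.
Weighting by the prior gives 2/9 · 0.087791 = 0.019509, 2/9 · 0.14815 = 0.032922, 1/18 · 0.13717 = 0.0076208, 1/18 · 0.10974 = 0.0060966, 2/9 · 0.038409 = 0.0085353, 2/9 · 0.010974 = 0.0024387; summing to 0.077122.
Therefore the posterior P(r = 4 | data) = (0.0076208) / (0.077122) = 0.098814.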